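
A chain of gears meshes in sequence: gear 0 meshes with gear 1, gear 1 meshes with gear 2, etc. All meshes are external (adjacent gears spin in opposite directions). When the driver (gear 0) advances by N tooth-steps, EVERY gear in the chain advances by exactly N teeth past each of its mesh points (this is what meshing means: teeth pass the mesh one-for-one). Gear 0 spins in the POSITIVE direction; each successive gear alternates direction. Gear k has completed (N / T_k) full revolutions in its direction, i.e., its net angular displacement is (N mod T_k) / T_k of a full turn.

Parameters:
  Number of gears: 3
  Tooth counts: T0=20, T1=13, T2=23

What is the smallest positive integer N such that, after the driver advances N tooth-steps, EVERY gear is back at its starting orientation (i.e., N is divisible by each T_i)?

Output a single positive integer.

Gear k returns to start when N is a multiple of T_k.
All gears at start simultaneously when N is a common multiple of [20, 13, 23]; the smallest such N is lcm(20, 13, 23).
Start: lcm = T0 = 20
Fold in T1=13: gcd(20, 13) = 1; lcm(20, 13) = 20 * 13 / 1 = 260 / 1 = 260
Fold in T2=23: gcd(260, 23) = 1; lcm(260, 23) = 260 * 23 / 1 = 5980 / 1 = 5980
Full cycle length = 5980

Answer: 5980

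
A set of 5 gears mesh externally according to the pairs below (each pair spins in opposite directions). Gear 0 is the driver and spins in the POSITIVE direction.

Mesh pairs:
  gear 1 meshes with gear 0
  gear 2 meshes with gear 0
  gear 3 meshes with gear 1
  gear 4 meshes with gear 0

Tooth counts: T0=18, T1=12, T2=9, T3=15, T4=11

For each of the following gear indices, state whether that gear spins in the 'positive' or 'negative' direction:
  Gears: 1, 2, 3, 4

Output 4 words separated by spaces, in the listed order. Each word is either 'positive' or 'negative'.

Answer: negative negative positive negative

Derivation:
Gear 0 (driver): positive (depth 0)
  gear 1: meshes with gear 0 -> depth 1 -> negative (opposite of gear 0)
  gear 2: meshes with gear 0 -> depth 1 -> negative (opposite of gear 0)
  gear 3: meshes with gear 1 -> depth 2 -> positive (opposite of gear 1)
  gear 4: meshes with gear 0 -> depth 1 -> negative (opposite of gear 0)
Queried indices 1, 2, 3, 4 -> negative, negative, positive, negative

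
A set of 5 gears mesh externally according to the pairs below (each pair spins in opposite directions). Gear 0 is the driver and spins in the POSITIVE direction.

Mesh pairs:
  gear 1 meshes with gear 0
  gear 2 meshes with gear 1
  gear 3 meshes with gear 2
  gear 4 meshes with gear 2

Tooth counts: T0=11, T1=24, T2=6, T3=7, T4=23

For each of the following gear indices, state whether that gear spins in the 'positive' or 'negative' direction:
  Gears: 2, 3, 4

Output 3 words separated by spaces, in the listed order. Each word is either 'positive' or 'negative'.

Answer: positive negative negative

Derivation:
Gear 0 (driver): positive (depth 0)
  gear 1: meshes with gear 0 -> depth 1 -> negative (opposite of gear 0)
  gear 2: meshes with gear 1 -> depth 2 -> positive (opposite of gear 1)
  gear 3: meshes with gear 2 -> depth 3 -> negative (opposite of gear 2)
  gear 4: meshes with gear 2 -> depth 3 -> negative (opposite of gear 2)
Queried indices 2, 3, 4 -> positive, negative, negative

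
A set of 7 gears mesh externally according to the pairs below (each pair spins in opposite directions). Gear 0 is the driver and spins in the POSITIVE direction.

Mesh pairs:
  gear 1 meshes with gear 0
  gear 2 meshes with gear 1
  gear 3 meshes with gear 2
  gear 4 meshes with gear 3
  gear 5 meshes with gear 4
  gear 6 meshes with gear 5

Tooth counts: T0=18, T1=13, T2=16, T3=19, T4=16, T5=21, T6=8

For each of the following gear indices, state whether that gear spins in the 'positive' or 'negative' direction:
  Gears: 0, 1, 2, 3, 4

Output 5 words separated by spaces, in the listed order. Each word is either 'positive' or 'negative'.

Gear 0 (driver): positive (depth 0)
  gear 1: meshes with gear 0 -> depth 1 -> negative (opposite of gear 0)
  gear 2: meshes with gear 1 -> depth 2 -> positive (opposite of gear 1)
  gear 3: meshes with gear 2 -> depth 3 -> negative (opposite of gear 2)
  gear 4: meshes with gear 3 -> depth 4 -> positive (opposite of gear 3)
  gear 5: meshes with gear 4 -> depth 5 -> negative (opposite of gear 4)
  gear 6: meshes with gear 5 -> depth 6 -> positive (opposite of gear 5)
Queried indices 0, 1, 2, 3, 4 -> positive, negative, positive, negative, positive

Answer: positive negative positive negative positive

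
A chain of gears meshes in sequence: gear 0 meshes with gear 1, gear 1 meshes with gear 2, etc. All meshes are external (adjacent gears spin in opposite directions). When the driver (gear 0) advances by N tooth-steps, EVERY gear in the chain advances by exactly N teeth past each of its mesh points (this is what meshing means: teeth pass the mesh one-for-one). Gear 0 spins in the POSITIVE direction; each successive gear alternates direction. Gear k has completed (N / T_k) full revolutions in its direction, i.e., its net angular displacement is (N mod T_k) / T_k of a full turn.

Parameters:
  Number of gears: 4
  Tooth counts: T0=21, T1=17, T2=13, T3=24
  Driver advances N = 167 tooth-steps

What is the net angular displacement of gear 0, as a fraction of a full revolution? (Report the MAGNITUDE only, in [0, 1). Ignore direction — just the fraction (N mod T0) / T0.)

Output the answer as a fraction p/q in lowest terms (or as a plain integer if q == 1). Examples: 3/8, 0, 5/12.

Chain of 4 gears, tooth counts: [21, 17, 13, 24]
  gear 0: T0=21, direction=positive, advance = 167 mod 21 = 20 teeth = 20/21 turn
  gear 1: T1=17, direction=negative, advance = 167 mod 17 = 14 teeth = 14/17 turn
  gear 2: T2=13, direction=positive, advance = 167 mod 13 = 11 teeth = 11/13 turn
  gear 3: T3=24, direction=negative, advance = 167 mod 24 = 23 teeth = 23/24 turn
Gear 0: 167 mod 21 = 20
Fraction = 20 / 21 = 20/21 (gcd(20,21)=1) = 20/21

Answer: 20/21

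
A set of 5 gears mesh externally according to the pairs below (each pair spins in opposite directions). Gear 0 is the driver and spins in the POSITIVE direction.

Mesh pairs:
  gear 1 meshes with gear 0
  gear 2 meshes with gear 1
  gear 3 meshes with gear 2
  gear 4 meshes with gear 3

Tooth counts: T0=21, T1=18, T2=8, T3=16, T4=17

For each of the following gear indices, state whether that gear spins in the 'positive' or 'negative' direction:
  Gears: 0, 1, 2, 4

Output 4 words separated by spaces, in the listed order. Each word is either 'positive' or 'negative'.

Gear 0 (driver): positive (depth 0)
  gear 1: meshes with gear 0 -> depth 1 -> negative (opposite of gear 0)
  gear 2: meshes with gear 1 -> depth 2 -> positive (opposite of gear 1)
  gear 3: meshes with gear 2 -> depth 3 -> negative (opposite of gear 2)
  gear 4: meshes with gear 3 -> depth 4 -> positive (opposite of gear 3)
Queried indices 0, 1, 2, 4 -> positive, negative, positive, positive

Answer: positive negative positive positive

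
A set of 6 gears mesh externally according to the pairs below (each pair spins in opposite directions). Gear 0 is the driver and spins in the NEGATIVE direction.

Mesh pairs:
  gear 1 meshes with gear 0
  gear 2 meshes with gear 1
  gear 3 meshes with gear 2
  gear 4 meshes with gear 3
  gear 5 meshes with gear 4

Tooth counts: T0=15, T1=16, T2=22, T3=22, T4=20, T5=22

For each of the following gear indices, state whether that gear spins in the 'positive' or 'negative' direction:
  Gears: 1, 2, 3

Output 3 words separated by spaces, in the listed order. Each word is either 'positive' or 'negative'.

Gear 0 (driver): negative (depth 0)
  gear 1: meshes with gear 0 -> depth 1 -> positive (opposite of gear 0)
  gear 2: meshes with gear 1 -> depth 2 -> negative (opposite of gear 1)
  gear 3: meshes with gear 2 -> depth 3 -> positive (opposite of gear 2)
  gear 4: meshes with gear 3 -> depth 4 -> negative (opposite of gear 3)
  gear 5: meshes with gear 4 -> depth 5 -> positive (opposite of gear 4)
Queried indices 1, 2, 3 -> positive, negative, positive

Answer: positive negative positive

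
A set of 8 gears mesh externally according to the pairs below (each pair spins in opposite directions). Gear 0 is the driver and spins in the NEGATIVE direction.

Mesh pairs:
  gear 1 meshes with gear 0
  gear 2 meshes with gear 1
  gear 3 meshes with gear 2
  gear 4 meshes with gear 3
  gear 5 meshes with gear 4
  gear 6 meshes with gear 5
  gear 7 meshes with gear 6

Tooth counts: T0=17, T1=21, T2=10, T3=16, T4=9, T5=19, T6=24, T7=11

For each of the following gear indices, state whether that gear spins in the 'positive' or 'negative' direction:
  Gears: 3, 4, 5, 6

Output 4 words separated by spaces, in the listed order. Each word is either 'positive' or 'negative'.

Answer: positive negative positive negative

Derivation:
Gear 0 (driver): negative (depth 0)
  gear 1: meshes with gear 0 -> depth 1 -> positive (opposite of gear 0)
  gear 2: meshes with gear 1 -> depth 2 -> negative (opposite of gear 1)
  gear 3: meshes with gear 2 -> depth 3 -> positive (opposite of gear 2)
  gear 4: meshes with gear 3 -> depth 4 -> negative (opposite of gear 3)
  gear 5: meshes with gear 4 -> depth 5 -> positive (opposite of gear 4)
  gear 6: meshes with gear 5 -> depth 6 -> negative (opposite of gear 5)
  gear 7: meshes with gear 6 -> depth 7 -> positive (opposite of gear 6)
Queried indices 3, 4, 5, 6 -> positive, negative, positive, negative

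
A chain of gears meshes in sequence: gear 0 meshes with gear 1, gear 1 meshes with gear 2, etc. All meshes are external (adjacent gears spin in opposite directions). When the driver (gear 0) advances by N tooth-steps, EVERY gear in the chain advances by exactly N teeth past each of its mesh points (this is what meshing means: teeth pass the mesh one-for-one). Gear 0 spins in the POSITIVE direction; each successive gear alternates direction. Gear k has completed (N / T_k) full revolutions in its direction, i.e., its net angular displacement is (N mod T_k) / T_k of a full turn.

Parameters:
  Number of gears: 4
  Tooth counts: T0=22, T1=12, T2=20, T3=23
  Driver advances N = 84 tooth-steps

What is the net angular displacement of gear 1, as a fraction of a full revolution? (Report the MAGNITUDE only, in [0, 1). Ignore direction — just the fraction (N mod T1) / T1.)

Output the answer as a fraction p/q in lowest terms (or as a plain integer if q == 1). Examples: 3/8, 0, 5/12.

Chain of 4 gears, tooth counts: [22, 12, 20, 23]
  gear 0: T0=22, direction=positive, advance = 84 mod 22 = 18 teeth = 18/22 turn
  gear 1: T1=12, direction=negative, advance = 84 mod 12 = 0 teeth = 0/12 turn
  gear 2: T2=20, direction=positive, advance = 84 mod 20 = 4 teeth = 4/20 turn
  gear 3: T3=23, direction=negative, advance = 84 mod 23 = 15 teeth = 15/23 turn
Gear 1: 84 mod 12 = 0
Fraction = 0 / 12 = 0/1 (gcd(0,12)=12) = 0

Answer: 0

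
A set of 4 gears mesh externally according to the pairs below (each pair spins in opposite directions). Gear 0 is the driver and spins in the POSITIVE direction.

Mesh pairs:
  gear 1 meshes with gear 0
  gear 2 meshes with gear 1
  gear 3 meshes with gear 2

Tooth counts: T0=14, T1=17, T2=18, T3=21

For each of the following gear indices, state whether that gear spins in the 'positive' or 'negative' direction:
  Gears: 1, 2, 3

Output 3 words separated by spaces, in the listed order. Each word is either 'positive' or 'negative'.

Gear 0 (driver): positive (depth 0)
  gear 1: meshes with gear 0 -> depth 1 -> negative (opposite of gear 0)
  gear 2: meshes with gear 1 -> depth 2 -> positive (opposite of gear 1)
  gear 3: meshes with gear 2 -> depth 3 -> negative (opposite of gear 2)
Queried indices 1, 2, 3 -> negative, positive, negative

Answer: negative positive negative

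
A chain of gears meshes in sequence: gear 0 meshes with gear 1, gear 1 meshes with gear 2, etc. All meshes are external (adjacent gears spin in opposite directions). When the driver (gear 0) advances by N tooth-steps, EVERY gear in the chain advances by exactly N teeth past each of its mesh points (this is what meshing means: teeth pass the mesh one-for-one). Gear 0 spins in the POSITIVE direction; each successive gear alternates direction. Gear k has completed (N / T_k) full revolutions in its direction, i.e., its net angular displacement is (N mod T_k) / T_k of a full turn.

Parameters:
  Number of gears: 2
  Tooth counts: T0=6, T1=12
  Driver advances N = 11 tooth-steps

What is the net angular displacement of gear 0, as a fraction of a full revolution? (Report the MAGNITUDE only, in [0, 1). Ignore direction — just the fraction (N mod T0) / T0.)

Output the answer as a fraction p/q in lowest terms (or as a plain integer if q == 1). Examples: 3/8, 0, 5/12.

Chain of 2 gears, tooth counts: [6, 12]
  gear 0: T0=6, direction=positive, advance = 11 mod 6 = 5 teeth = 5/6 turn
  gear 1: T1=12, direction=negative, advance = 11 mod 12 = 11 teeth = 11/12 turn
Gear 0: 11 mod 6 = 5
Fraction = 5 / 6 = 5/6 (gcd(5,6)=1) = 5/6

Answer: 5/6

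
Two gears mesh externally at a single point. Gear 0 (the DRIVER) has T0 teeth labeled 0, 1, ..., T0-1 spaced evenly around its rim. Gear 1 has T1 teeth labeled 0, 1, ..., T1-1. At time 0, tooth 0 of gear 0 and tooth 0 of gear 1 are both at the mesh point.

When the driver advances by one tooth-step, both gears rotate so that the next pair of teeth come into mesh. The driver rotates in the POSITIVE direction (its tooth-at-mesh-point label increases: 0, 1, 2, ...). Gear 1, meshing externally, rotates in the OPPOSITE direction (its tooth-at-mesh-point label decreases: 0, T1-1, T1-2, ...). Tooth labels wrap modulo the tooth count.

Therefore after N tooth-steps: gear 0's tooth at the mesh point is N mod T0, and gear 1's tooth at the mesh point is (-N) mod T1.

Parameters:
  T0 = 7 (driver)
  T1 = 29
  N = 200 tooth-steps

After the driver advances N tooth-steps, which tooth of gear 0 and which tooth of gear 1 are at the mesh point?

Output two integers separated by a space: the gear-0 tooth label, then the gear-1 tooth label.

Gear 0 (driver, T0=7): tooth at mesh = N mod T0
  200 = 28 * 7 + 4, so 200 mod 7 = 4
  gear 0 tooth = 4
Gear 1 (driven, T1=29): tooth at mesh = (-N) mod T1
  200 = 6 * 29 + 26, so 200 mod 29 = 26
  (-200) mod 29 = (-26) mod 29 = 29 - 26 = 3
Mesh after 200 steps: gear-0 tooth 4 meets gear-1 tooth 3

Answer: 4 3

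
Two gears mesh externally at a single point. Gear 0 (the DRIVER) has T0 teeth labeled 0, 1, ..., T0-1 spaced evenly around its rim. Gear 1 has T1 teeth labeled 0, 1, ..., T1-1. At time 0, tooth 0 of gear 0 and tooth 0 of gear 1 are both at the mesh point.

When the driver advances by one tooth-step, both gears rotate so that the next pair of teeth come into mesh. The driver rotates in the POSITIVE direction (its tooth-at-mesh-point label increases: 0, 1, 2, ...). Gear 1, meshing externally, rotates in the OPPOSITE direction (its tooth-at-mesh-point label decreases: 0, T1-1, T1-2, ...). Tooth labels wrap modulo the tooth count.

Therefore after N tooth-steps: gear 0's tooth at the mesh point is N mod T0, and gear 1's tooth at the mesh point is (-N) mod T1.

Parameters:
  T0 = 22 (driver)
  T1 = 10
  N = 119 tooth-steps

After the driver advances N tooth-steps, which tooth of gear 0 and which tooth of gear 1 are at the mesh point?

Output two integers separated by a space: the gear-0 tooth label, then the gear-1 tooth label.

Gear 0 (driver, T0=22): tooth at mesh = N mod T0
  119 = 5 * 22 + 9, so 119 mod 22 = 9
  gear 0 tooth = 9
Gear 1 (driven, T1=10): tooth at mesh = (-N) mod T1
  119 = 11 * 10 + 9, so 119 mod 10 = 9
  (-119) mod 10 = (-9) mod 10 = 10 - 9 = 1
Mesh after 119 steps: gear-0 tooth 9 meets gear-1 tooth 1

Answer: 9 1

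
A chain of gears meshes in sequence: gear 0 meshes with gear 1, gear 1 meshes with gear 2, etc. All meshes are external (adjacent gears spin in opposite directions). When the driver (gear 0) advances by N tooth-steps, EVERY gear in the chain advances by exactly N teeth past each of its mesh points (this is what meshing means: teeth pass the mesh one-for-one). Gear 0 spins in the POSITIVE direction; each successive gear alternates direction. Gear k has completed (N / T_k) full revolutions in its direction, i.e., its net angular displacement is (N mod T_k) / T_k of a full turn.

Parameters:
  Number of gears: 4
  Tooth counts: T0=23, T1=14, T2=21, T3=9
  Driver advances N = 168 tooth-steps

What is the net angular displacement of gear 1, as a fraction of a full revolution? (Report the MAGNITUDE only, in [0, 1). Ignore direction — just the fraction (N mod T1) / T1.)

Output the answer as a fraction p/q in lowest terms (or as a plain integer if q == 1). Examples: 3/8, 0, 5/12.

Answer: 0

Derivation:
Chain of 4 gears, tooth counts: [23, 14, 21, 9]
  gear 0: T0=23, direction=positive, advance = 168 mod 23 = 7 teeth = 7/23 turn
  gear 1: T1=14, direction=negative, advance = 168 mod 14 = 0 teeth = 0/14 turn
  gear 2: T2=21, direction=positive, advance = 168 mod 21 = 0 teeth = 0/21 turn
  gear 3: T3=9, direction=negative, advance = 168 mod 9 = 6 teeth = 6/9 turn
Gear 1: 168 mod 14 = 0
Fraction = 0 / 14 = 0/1 (gcd(0,14)=14) = 0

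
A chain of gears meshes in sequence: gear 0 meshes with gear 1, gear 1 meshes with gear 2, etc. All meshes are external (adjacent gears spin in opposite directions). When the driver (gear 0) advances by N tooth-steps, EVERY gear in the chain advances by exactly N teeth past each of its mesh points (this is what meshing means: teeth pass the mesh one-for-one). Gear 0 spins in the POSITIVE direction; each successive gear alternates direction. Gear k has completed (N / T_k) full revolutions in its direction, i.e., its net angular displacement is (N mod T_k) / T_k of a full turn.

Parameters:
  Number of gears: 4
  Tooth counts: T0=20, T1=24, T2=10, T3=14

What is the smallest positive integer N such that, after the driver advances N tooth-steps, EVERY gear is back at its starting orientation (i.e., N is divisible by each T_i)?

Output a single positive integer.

Gear k returns to start when N is a multiple of T_k.
All gears at start simultaneously when N is a common multiple of [20, 24, 10, 14]; the smallest such N is lcm(20, 24, 10, 14).
Start: lcm = T0 = 20
Fold in T1=24: gcd(20, 24) = 4; lcm(20, 24) = 20 * 24 / 4 = 480 / 4 = 120
Fold in T2=10: gcd(120, 10) = 10; lcm(120, 10) = 120 * 10 / 10 = 1200 / 10 = 120
Fold in T3=14: gcd(120, 14) = 2; lcm(120, 14) = 120 * 14 / 2 = 1680 / 2 = 840
Full cycle length = 840

Answer: 840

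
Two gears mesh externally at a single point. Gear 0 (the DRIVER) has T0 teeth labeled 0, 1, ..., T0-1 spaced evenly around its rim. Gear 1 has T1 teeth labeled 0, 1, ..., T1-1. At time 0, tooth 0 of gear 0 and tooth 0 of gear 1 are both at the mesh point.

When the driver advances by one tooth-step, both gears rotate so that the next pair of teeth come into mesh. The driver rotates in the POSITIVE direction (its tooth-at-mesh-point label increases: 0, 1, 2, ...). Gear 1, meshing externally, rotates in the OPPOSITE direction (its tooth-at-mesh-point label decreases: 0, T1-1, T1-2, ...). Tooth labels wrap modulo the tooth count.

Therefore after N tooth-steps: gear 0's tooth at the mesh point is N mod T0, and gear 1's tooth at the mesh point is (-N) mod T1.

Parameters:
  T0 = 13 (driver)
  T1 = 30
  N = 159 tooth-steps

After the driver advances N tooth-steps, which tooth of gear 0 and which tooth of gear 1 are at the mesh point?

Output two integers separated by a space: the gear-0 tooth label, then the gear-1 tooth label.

Gear 0 (driver, T0=13): tooth at mesh = N mod T0
  159 = 12 * 13 + 3, so 159 mod 13 = 3
  gear 0 tooth = 3
Gear 1 (driven, T1=30): tooth at mesh = (-N) mod T1
  159 = 5 * 30 + 9, so 159 mod 30 = 9
  (-159) mod 30 = (-9) mod 30 = 30 - 9 = 21
Mesh after 159 steps: gear-0 tooth 3 meets gear-1 tooth 21

Answer: 3 21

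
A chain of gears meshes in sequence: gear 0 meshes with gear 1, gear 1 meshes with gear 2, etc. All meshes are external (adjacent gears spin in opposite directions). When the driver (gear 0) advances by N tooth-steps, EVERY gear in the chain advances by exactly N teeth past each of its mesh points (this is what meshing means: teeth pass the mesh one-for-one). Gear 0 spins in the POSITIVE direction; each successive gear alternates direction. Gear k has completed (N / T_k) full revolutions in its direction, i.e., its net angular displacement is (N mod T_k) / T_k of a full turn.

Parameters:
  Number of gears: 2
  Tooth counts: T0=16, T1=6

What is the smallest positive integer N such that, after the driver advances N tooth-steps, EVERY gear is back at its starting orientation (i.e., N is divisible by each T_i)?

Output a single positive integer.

Gear k returns to start when N is a multiple of T_k.
All gears at start simultaneously when N is a common multiple of [16, 6]; the smallest such N is lcm(16, 6).
Start: lcm = T0 = 16
Fold in T1=6: gcd(16, 6) = 2; lcm(16, 6) = 16 * 6 / 2 = 96 / 2 = 48
Full cycle length = 48

Answer: 48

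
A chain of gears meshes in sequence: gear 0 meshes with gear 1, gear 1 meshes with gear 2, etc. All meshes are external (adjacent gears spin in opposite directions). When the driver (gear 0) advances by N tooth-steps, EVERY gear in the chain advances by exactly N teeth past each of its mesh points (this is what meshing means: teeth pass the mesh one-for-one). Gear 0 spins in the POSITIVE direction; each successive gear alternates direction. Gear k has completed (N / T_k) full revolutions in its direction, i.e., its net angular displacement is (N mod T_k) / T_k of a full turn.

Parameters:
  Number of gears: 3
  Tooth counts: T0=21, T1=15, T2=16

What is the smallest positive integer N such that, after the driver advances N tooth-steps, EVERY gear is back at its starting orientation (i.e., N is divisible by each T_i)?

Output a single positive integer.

Gear k returns to start when N is a multiple of T_k.
All gears at start simultaneously when N is a common multiple of [21, 15, 16]; the smallest such N is lcm(21, 15, 16).
Start: lcm = T0 = 21
Fold in T1=15: gcd(21, 15) = 3; lcm(21, 15) = 21 * 15 / 3 = 315 / 3 = 105
Fold in T2=16: gcd(105, 16) = 1; lcm(105, 16) = 105 * 16 / 1 = 1680 / 1 = 1680
Full cycle length = 1680

Answer: 1680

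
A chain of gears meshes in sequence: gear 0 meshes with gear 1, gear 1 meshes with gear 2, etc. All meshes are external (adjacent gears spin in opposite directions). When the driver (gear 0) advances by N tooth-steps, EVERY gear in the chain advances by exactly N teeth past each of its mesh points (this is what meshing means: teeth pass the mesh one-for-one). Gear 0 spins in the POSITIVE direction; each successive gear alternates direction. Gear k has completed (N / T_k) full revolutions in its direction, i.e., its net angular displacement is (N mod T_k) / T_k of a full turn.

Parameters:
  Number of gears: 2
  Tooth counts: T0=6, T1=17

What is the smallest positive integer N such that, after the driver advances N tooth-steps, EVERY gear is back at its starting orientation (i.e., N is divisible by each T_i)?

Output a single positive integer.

Gear k returns to start when N is a multiple of T_k.
All gears at start simultaneously when N is a common multiple of [6, 17]; the smallest such N is lcm(6, 17).
Start: lcm = T0 = 6
Fold in T1=17: gcd(6, 17) = 1; lcm(6, 17) = 6 * 17 / 1 = 102 / 1 = 102
Full cycle length = 102

Answer: 102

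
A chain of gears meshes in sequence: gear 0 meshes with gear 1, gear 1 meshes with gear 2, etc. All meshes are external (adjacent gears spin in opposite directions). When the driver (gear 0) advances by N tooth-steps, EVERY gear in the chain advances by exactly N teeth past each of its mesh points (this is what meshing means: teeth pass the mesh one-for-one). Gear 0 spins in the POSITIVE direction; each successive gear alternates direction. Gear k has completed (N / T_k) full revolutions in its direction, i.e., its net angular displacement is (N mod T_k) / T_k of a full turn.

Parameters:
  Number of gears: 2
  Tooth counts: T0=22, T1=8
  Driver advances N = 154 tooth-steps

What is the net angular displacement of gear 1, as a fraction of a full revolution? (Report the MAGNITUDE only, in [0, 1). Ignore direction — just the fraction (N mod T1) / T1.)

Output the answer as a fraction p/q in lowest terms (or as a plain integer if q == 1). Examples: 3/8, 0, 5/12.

Chain of 2 gears, tooth counts: [22, 8]
  gear 0: T0=22, direction=positive, advance = 154 mod 22 = 0 teeth = 0/22 turn
  gear 1: T1=8, direction=negative, advance = 154 mod 8 = 2 teeth = 2/8 turn
Gear 1: 154 mod 8 = 2
Fraction = 2 / 8 = 1/4 (gcd(2,8)=2) = 1/4

Answer: 1/4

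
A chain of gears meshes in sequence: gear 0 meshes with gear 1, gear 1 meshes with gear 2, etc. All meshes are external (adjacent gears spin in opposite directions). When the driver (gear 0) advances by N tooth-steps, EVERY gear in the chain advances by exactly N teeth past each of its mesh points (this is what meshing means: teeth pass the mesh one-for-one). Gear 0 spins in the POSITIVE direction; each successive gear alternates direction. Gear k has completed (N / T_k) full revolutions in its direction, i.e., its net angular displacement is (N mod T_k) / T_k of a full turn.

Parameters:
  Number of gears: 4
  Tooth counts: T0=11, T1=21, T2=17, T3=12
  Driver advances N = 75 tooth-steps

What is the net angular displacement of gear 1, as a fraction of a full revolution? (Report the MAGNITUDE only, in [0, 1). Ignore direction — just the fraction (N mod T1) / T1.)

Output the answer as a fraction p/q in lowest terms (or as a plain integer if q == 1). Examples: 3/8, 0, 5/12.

Answer: 4/7

Derivation:
Chain of 4 gears, tooth counts: [11, 21, 17, 12]
  gear 0: T0=11, direction=positive, advance = 75 mod 11 = 9 teeth = 9/11 turn
  gear 1: T1=21, direction=negative, advance = 75 mod 21 = 12 teeth = 12/21 turn
  gear 2: T2=17, direction=positive, advance = 75 mod 17 = 7 teeth = 7/17 turn
  gear 3: T3=12, direction=negative, advance = 75 mod 12 = 3 teeth = 3/12 turn
Gear 1: 75 mod 21 = 12
Fraction = 12 / 21 = 4/7 (gcd(12,21)=3) = 4/7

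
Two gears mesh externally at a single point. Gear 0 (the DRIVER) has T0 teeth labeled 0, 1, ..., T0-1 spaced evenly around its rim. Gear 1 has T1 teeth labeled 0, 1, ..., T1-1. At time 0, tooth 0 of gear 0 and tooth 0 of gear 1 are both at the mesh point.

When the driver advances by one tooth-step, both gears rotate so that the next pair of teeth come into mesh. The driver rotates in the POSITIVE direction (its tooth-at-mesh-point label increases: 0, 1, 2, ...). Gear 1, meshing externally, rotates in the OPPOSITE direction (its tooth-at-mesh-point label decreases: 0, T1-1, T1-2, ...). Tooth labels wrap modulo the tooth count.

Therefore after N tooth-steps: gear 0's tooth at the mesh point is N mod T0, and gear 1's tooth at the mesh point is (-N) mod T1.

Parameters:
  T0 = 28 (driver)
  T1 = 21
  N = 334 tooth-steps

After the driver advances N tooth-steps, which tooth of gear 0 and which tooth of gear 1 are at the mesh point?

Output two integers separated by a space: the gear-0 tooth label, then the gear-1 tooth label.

Gear 0 (driver, T0=28): tooth at mesh = N mod T0
  334 = 11 * 28 + 26, so 334 mod 28 = 26
  gear 0 tooth = 26
Gear 1 (driven, T1=21): tooth at mesh = (-N) mod T1
  334 = 15 * 21 + 19, so 334 mod 21 = 19
  (-334) mod 21 = (-19) mod 21 = 21 - 19 = 2
Mesh after 334 steps: gear-0 tooth 26 meets gear-1 tooth 2

Answer: 26 2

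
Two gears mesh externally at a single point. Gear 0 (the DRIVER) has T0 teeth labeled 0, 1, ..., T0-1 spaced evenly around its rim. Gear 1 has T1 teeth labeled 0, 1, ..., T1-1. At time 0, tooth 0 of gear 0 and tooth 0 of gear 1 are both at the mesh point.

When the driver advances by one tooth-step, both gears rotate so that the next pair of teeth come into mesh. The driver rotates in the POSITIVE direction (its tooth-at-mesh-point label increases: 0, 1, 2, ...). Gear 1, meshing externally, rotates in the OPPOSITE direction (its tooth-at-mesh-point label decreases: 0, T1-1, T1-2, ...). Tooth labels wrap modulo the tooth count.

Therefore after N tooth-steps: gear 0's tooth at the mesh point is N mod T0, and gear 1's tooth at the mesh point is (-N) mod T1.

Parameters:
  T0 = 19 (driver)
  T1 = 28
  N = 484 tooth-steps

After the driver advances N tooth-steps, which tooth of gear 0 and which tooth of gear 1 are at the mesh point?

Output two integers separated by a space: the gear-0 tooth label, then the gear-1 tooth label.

Answer: 9 20

Derivation:
Gear 0 (driver, T0=19): tooth at mesh = N mod T0
  484 = 25 * 19 + 9, so 484 mod 19 = 9
  gear 0 tooth = 9
Gear 1 (driven, T1=28): tooth at mesh = (-N) mod T1
  484 = 17 * 28 + 8, so 484 mod 28 = 8
  (-484) mod 28 = (-8) mod 28 = 28 - 8 = 20
Mesh after 484 steps: gear-0 tooth 9 meets gear-1 tooth 20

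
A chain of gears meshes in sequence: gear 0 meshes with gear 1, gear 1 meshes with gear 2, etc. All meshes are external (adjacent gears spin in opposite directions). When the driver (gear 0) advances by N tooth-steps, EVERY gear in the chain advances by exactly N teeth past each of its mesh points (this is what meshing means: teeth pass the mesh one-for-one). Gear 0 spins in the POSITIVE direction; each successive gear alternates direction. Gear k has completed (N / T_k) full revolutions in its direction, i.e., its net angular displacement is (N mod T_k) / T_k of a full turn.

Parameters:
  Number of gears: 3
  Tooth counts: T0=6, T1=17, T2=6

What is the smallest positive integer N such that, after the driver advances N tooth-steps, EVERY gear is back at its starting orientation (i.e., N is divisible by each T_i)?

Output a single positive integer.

Gear k returns to start when N is a multiple of T_k.
All gears at start simultaneously when N is a common multiple of [6, 17, 6]; the smallest such N is lcm(6, 17, 6).
Start: lcm = T0 = 6
Fold in T1=17: gcd(6, 17) = 1; lcm(6, 17) = 6 * 17 / 1 = 102 / 1 = 102
Fold in T2=6: gcd(102, 6) = 6; lcm(102, 6) = 102 * 6 / 6 = 612 / 6 = 102
Full cycle length = 102

Answer: 102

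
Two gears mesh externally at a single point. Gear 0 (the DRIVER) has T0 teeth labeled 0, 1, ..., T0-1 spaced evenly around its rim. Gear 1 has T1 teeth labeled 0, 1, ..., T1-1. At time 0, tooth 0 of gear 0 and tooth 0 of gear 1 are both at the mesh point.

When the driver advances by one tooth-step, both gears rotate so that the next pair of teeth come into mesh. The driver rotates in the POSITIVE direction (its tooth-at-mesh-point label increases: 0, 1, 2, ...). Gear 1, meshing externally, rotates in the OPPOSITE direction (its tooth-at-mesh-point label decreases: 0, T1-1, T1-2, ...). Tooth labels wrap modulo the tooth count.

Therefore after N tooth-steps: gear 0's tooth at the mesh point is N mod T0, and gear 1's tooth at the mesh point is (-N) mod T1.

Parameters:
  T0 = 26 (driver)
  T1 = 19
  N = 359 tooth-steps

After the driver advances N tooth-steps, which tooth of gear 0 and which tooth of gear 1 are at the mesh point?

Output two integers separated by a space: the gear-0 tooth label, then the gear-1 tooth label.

Gear 0 (driver, T0=26): tooth at mesh = N mod T0
  359 = 13 * 26 + 21, so 359 mod 26 = 21
  gear 0 tooth = 21
Gear 1 (driven, T1=19): tooth at mesh = (-N) mod T1
  359 = 18 * 19 + 17, so 359 mod 19 = 17
  (-359) mod 19 = (-17) mod 19 = 19 - 17 = 2
Mesh after 359 steps: gear-0 tooth 21 meets gear-1 tooth 2

Answer: 21 2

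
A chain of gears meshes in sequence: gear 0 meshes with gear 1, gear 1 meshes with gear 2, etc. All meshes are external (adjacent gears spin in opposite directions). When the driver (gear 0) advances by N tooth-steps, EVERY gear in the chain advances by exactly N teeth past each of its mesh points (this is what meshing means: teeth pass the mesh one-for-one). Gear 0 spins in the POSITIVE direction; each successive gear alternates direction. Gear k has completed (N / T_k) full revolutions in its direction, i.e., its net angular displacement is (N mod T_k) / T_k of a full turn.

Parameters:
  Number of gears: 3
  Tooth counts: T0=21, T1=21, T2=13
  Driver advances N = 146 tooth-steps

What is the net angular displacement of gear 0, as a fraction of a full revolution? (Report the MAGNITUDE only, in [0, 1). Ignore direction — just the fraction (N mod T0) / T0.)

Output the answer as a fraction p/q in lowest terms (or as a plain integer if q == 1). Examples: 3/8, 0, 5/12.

Chain of 3 gears, tooth counts: [21, 21, 13]
  gear 0: T0=21, direction=positive, advance = 146 mod 21 = 20 teeth = 20/21 turn
  gear 1: T1=21, direction=negative, advance = 146 mod 21 = 20 teeth = 20/21 turn
  gear 2: T2=13, direction=positive, advance = 146 mod 13 = 3 teeth = 3/13 turn
Gear 0: 146 mod 21 = 20
Fraction = 20 / 21 = 20/21 (gcd(20,21)=1) = 20/21

Answer: 20/21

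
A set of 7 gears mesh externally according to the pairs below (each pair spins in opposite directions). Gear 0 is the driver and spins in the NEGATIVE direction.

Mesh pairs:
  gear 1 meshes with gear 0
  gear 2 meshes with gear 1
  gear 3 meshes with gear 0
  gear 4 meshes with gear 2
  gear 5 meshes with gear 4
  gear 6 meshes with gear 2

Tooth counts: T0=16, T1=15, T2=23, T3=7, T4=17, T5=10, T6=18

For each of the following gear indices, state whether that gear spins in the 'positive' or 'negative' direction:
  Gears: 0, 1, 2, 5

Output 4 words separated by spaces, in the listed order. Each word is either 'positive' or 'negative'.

Answer: negative positive negative negative

Derivation:
Gear 0 (driver): negative (depth 0)
  gear 1: meshes with gear 0 -> depth 1 -> positive (opposite of gear 0)
  gear 2: meshes with gear 1 -> depth 2 -> negative (opposite of gear 1)
  gear 3: meshes with gear 0 -> depth 1 -> positive (opposite of gear 0)
  gear 4: meshes with gear 2 -> depth 3 -> positive (opposite of gear 2)
  gear 5: meshes with gear 4 -> depth 4 -> negative (opposite of gear 4)
  gear 6: meshes with gear 2 -> depth 3 -> positive (opposite of gear 2)
Queried indices 0, 1, 2, 5 -> negative, positive, negative, negative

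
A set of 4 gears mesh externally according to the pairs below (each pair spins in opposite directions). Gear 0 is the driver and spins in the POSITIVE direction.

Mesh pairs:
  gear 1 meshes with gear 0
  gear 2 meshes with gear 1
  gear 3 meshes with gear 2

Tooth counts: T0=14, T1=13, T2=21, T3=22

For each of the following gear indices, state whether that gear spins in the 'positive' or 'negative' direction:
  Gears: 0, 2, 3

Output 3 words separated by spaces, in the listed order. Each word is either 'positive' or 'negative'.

Answer: positive positive negative

Derivation:
Gear 0 (driver): positive (depth 0)
  gear 1: meshes with gear 0 -> depth 1 -> negative (opposite of gear 0)
  gear 2: meshes with gear 1 -> depth 2 -> positive (opposite of gear 1)
  gear 3: meshes with gear 2 -> depth 3 -> negative (opposite of gear 2)
Queried indices 0, 2, 3 -> positive, positive, negative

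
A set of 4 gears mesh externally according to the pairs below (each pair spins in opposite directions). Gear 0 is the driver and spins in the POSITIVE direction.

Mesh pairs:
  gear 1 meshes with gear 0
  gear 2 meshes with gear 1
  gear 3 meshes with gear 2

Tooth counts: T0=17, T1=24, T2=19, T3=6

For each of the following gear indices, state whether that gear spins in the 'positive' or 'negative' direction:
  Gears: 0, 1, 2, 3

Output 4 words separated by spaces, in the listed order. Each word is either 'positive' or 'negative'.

Gear 0 (driver): positive (depth 0)
  gear 1: meshes with gear 0 -> depth 1 -> negative (opposite of gear 0)
  gear 2: meshes with gear 1 -> depth 2 -> positive (opposite of gear 1)
  gear 3: meshes with gear 2 -> depth 3 -> negative (opposite of gear 2)
Queried indices 0, 1, 2, 3 -> positive, negative, positive, negative

Answer: positive negative positive negative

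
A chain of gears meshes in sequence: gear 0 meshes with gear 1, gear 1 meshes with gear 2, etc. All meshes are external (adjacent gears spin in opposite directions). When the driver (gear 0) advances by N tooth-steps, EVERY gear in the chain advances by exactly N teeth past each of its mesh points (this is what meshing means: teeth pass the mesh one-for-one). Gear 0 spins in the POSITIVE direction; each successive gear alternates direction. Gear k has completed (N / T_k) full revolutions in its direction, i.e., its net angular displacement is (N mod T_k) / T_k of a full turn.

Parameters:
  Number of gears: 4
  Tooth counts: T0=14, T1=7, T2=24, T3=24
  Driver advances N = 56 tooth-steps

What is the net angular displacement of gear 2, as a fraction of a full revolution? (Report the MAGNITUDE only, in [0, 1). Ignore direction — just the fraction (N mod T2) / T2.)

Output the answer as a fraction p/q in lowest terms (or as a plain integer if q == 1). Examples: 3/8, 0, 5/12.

Answer: 1/3

Derivation:
Chain of 4 gears, tooth counts: [14, 7, 24, 24]
  gear 0: T0=14, direction=positive, advance = 56 mod 14 = 0 teeth = 0/14 turn
  gear 1: T1=7, direction=negative, advance = 56 mod 7 = 0 teeth = 0/7 turn
  gear 2: T2=24, direction=positive, advance = 56 mod 24 = 8 teeth = 8/24 turn
  gear 3: T3=24, direction=negative, advance = 56 mod 24 = 8 teeth = 8/24 turn
Gear 2: 56 mod 24 = 8
Fraction = 8 / 24 = 1/3 (gcd(8,24)=8) = 1/3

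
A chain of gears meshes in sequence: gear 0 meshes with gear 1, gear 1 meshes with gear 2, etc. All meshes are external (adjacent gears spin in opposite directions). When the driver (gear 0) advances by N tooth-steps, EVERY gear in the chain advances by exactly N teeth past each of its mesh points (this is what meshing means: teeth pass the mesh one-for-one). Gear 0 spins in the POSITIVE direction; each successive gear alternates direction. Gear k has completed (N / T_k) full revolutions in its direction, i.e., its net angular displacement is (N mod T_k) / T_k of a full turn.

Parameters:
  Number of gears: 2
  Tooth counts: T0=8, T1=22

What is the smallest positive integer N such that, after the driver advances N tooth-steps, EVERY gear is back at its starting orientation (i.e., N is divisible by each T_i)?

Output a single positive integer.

Answer: 88

Derivation:
Gear k returns to start when N is a multiple of T_k.
All gears at start simultaneously when N is a common multiple of [8, 22]; the smallest such N is lcm(8, 22).
Start: lcm = T0 = 8
Fold in T1=22: gcd(8, 22) = 2; lcm(8, 22) = 8 * 22 / 2 = 176 / 2 = 88
Full cycle length = 88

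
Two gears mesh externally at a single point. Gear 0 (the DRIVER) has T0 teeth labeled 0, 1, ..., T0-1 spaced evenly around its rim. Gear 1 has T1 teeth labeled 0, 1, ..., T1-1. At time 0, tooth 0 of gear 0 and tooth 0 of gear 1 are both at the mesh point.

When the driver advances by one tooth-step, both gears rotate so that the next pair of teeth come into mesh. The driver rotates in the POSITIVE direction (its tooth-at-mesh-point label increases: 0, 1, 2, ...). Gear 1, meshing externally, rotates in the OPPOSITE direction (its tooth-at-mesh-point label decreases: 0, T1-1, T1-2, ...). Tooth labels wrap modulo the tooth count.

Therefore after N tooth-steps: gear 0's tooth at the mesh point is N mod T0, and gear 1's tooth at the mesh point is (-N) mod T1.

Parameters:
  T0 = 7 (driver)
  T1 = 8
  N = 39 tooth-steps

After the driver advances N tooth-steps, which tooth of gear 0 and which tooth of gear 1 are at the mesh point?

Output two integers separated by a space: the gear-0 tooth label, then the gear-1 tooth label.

Answer: 4 1

Derivation:
Gear 0 (driver, T0=7): tooth at mesh = N mod T0
  39 = 5 * 7 + 4, so 39 mod 7 = 4
  gear 0 tooth = 4
Gear 1 (driven, T1=8): tooth at mesh = (-N) mod T1
  39 = 4 * 8 + 7, so 39 mod 8 = 7
  (-39) mod 8 = (-7) mod 8 = 8 - 7 = 1
Mesh after 39 steps: gear-0 tooth 4 meets gear-1 tooth 1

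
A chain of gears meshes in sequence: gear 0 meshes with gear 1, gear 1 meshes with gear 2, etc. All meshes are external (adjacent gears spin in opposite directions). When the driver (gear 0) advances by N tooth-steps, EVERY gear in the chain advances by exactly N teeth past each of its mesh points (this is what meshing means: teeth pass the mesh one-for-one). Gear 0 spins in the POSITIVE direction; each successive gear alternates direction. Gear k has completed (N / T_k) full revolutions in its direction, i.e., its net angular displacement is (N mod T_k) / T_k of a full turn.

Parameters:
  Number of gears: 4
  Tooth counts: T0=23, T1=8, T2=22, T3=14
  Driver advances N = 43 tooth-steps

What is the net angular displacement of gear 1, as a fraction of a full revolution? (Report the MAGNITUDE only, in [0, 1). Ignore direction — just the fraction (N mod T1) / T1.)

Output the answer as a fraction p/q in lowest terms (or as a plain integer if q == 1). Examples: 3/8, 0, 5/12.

Answer: 3/8

Derivation:
Chain of 4 gears, tooth counts: [23, 8, 22, 14]
  gear 0: T0=23, direction=positive, advance = 43 mod 23 = 20 teeth = 20/23 turn
  gear 1: T1=8, direction=negative, advance = 43 mod 8 = 3 teeth = 3/8 turn
  gear 2: T2=22, direction=positive, advance = 43 mod 22 = 21 teeth = 21/22 turn
  gear 3: T3=14, direction=negative, advance = 43 mod 14 = 1 teeth = 1/14 turn
Gear 1: 43 mod 8 = 3
Fraction = 3 / 8 = 3/8 (gcd(3,8)=1) = 3/8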